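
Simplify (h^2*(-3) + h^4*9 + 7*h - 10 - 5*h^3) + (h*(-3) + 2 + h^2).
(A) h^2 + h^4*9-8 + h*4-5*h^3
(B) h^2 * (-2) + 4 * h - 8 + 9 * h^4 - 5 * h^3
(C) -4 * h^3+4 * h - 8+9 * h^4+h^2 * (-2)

Adding the polynomials and combining like terms:
(h^2*(-3) + h^4*9 + 7*h - 10 - 5*h^3) + (h*(-3) + 2 + h^2)
= h^2 * (-2) + 4 * h - 8 + 9 * h^4 - 5 * h^3
B) h^2 * (-2) + 4 * h - 8 + 9 * h^4 - 5 * h^3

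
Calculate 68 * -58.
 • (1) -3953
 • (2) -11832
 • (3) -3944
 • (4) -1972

68 * -58 = -3944
3) -3944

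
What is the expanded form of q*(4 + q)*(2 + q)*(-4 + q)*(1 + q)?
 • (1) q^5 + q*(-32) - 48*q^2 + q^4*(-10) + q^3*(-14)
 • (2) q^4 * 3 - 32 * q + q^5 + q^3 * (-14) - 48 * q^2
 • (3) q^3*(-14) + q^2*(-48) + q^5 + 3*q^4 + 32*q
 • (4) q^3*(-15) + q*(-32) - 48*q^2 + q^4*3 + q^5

Expanding q*(4 + q)*(2 + q)*(-4 + q)*(1 + q):
= q^4 * 3 - 32 * q + q^5 + q^3 * (-14) - 48 * q^2
2) q^4 * 3 - 32 * q + q^5 + q^3 * (-14) - 48 * q^2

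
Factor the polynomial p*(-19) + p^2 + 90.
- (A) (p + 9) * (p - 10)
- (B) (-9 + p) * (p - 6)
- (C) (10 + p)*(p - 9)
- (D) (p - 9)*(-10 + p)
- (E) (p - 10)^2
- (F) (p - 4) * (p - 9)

We need to factor p*(-19) + p^2 + 90.
The factored form is (p - 9)*(-10 + p).
D) (p - 9)*(-10 + p)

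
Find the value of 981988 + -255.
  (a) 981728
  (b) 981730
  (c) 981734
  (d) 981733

981988 + -255 = 981733
d) 981733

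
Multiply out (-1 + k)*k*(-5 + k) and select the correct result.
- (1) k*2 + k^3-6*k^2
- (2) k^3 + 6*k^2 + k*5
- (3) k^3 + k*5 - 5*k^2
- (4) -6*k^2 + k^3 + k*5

Expanding (-1 + k)*k*(-5 + k):
= -6*k^2 + k^3 + k*5
4) -6*k^2 + k^3 + k*5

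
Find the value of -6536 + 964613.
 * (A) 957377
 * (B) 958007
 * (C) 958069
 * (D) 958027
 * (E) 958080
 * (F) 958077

-6536 + 964613 = 958077
F) 958077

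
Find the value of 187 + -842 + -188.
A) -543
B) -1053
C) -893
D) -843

First: 187 + -842 = -655
Then: -655 + -188 = -843
D) -843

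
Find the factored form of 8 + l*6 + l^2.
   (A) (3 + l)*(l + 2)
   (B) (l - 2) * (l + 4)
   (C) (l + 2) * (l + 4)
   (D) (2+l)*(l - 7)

We need to factor 8 + l*6 + l^2.
The factored form is (l + 2) * (l + 4).
C) (l + 2) * (l + 4)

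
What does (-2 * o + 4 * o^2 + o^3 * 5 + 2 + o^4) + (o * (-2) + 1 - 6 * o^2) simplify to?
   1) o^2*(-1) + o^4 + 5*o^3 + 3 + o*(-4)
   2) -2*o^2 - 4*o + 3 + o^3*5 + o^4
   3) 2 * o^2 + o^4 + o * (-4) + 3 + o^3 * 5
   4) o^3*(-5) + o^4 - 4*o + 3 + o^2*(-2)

Adding the polynomials and combining like terms:
(-2*o + 4*o^2 + o^3*5 + 2 + o^4) + (o*(-2) + 1 - 6*o^2)
= -2*o^2 - 4*o + 3 + o^3*5 + o^4
2) -2*o^2 - 4*o + 3 + o^3*5 + o^4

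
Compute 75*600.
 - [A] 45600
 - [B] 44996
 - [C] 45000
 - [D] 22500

75 * 600 = 45000
C) 45000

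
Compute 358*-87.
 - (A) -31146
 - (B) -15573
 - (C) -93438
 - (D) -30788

358 * -87 = -31146
A) -31146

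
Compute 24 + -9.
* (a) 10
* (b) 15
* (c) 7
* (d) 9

24 + -9 = 15
b) 15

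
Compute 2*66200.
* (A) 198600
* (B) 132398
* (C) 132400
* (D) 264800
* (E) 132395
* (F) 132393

2 * 66200 = 132400
C) 132400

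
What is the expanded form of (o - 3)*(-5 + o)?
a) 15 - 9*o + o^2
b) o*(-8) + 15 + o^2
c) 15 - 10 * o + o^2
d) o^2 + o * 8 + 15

Expanding (o - 3)*(-5 + o):
= o*(-8) + 15 + o^2
b) o*(-8) + 15 + o^2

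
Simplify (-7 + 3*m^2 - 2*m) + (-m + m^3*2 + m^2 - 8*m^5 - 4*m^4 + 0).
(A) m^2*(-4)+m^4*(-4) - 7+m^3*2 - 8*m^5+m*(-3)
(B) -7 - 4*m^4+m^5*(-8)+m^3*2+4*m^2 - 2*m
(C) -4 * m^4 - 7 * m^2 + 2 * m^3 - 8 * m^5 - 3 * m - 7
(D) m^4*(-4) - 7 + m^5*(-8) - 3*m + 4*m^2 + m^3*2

Adding the polynomials and combining like terms:
(-7 + 3*m^2 - 2*m) + (-m + m^3*2 + m^2 - 8*m^5 - 4*m^4 + 0)
= m^4*(-4) - 7 + m^5*(-8) - 3*m + 4*m^2 + m^3*2
D) m^4*(-4) - 7 + m^5*(-8) - 3*m + 4*m^2 + m^3*2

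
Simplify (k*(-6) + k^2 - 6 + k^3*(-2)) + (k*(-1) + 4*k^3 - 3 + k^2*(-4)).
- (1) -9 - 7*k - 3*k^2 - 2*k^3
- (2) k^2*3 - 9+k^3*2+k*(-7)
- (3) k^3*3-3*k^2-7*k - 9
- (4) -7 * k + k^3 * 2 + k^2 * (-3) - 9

Adding the polynomials and combining like terms:
(k*(-6) + k^2 - 6 + k^3*(-2)) + (k*(-1) + 4*k^3 - 3 + k^2*(-4))
= -7 * k + k^3 * 2 + k^2 * (-3) - 9
4) -7 * k + k^3 * 2 + k^2 * (-3) - 9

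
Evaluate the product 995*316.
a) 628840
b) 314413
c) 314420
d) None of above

995 * 316 = 314420
c) 314420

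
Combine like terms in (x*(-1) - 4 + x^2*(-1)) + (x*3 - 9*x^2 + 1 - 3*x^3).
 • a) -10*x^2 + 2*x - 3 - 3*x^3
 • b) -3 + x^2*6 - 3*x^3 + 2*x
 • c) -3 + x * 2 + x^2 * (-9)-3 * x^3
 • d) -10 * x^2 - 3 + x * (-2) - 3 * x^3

Adding the polynomials and combining like terms:
(x*(-1) - 4 + x^2*(-1)) + (x*3 - 9*x^2 + 1 - 3*x^3)
= -10*x^2 + 2*x - 3 - 3*x^3
a) -10*x^2 + 2*x - 3 - 3*x^3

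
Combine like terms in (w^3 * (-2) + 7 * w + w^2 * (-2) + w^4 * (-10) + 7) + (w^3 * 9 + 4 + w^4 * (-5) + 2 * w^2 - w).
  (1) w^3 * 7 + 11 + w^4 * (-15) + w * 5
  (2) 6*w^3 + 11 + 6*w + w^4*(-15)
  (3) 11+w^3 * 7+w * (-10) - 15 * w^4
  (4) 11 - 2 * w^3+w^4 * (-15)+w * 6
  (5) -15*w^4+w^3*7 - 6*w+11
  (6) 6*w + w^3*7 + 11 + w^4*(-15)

Adding the polynomials and combining like terms:
(w^3*(-2) + 7*w + w^2*(-2) + w^4*(-10) + 7) + (w^3*9 + 4 + w^4*(-5) + 2*w^2 - w)
= 6*w + w^3*7 + 11 + w^4*(-15)
6) 6*w + w^3*7 + 11 + w^4*(-15)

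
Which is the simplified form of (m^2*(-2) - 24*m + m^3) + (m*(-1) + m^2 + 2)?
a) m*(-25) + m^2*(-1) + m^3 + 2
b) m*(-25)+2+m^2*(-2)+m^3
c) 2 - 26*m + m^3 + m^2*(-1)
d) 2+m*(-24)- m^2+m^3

Adding the polynomials and combining like terms:
(m^2*(-2) - 24*m + m^3) + (m*(-1) + m^2 + 2)
= m*(-25) + m^2*(-1) + m^3 + 2
a) m*(-25) + m^2*(-1) + m^3 + 2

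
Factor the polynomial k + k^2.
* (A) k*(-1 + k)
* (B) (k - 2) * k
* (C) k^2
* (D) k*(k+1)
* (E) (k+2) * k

We need to factor k + k^2.
The factored form is k*(k+1).
D) k*(k+1)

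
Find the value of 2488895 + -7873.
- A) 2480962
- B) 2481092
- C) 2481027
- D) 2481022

2488895 + -7873 = 2481022
D) 2481022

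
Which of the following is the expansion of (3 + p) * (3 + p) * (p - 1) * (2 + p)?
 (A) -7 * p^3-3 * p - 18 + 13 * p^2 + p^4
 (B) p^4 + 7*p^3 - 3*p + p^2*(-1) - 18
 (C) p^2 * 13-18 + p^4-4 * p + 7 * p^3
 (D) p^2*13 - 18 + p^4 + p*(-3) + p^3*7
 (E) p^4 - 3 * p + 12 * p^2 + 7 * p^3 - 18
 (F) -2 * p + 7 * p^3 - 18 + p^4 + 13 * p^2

Expanding (3 + p) * (3 + p) * (p - 1) * (2 + p):
= p^2*13 - 18 + p^4 + p*(-3) + p^3*7
D) p^2*13 - 18 + p^4 + p*(-3) + p^3*7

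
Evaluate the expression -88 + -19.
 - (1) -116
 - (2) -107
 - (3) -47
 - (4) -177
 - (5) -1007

-88 + -19 = -107
2) -107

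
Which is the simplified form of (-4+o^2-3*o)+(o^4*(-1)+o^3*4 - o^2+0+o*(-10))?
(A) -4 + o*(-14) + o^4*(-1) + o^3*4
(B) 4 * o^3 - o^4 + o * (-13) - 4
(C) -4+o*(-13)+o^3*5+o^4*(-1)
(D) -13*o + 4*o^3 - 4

Adding the polynomials and combining like terms:
(-4 + o^2 - 3*o) + (o^4*(-1) + o^3*4 - o^2 + 0 + o*(-10))
= 4 * o^3 - o^4 + o * (-13) - 4
B) 4 * o^3 - o^4 + o * (-13) - 4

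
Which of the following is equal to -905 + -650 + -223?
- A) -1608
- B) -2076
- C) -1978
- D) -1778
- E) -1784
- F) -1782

First: -905 + -650 = -1555
Then: -1555 + -223 = -1778
D) -1778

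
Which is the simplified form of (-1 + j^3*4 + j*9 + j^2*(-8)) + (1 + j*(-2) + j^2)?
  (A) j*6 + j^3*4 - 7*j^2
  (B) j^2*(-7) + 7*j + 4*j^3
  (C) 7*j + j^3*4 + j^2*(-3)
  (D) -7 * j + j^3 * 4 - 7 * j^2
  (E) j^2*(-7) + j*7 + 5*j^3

Adding the polynomials and combining like terms:
(-1 + j^3*4 + j*9 + j^2*(-8)) + (1 + j*(-2) + j^2)
= j^2*(-7) + 7*j + 4*j^3
B) j^2*(-7) + 7*j + 4*j^3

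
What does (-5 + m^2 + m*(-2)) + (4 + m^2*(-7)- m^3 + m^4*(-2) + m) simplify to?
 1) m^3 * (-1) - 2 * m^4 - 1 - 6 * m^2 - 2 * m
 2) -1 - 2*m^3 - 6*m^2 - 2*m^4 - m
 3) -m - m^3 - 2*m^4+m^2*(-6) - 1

Adding the polynomials and combining like terms:
(-5 + m^2 + m*(-2)) + (4 + m^2*(-7) - m^3 + m^4*(-2) + m)
= -m - m^3 - 2*m^4+m^2*(-6) - 1
3) -m - m^3 - 2*m^4+m^2*(-6) - 1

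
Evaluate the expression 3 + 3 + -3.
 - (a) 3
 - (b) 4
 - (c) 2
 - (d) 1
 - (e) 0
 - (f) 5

First: 3 + 3 = 6
Then: 6 + -3 = 3
a) 3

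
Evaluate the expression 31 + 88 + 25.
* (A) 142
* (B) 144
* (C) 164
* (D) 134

First: 31 + 88 = 119
Then: 119 + 25 = 144
B) 144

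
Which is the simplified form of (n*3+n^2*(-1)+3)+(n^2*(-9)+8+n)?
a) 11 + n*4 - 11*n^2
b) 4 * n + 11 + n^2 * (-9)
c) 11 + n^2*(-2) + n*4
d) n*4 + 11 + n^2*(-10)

Adding the polynomials and combining like terms:
(n*3 + n^2*(-1) + 3) + (n^2*(-9) + 8 + n)
= n*4 + 11 + n^2*(-10)
d) n*4 + 11 + n^2*(-10)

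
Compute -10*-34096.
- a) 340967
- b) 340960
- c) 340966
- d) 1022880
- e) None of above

-10 * -34096 = 340960
b) 340960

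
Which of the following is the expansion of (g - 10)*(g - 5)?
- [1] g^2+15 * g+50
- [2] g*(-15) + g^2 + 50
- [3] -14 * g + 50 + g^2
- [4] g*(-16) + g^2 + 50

Expanding (g - 10)*(g - 5):
= g*(-15) + g^2 + 50
2) g*(-15) + g^2 + 50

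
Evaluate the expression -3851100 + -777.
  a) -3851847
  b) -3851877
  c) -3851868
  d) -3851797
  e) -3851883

-3851100 + -777 = -3851877
b) -3851877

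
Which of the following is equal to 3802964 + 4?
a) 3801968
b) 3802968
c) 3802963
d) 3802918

3802964 + 4 = 3802968
b) 3802968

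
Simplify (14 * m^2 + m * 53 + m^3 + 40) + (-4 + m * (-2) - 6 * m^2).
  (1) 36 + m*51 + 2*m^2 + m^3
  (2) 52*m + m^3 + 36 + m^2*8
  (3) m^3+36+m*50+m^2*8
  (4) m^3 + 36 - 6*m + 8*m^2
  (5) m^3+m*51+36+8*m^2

Adding the polynomials and combining like terms:
(14*m^2 + m*53 + m^3 + 40) + (-4 + m*(-2) - 6*m^2)
= m^3+m*51+36+8*m^2
5) m^3+m*51+36+8*m^2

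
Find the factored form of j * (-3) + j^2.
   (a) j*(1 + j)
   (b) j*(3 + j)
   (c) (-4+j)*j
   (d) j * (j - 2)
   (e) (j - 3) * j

We need to factor j * (-3) + j^2.
The factored form is (j - 3) * j.
e) (j - 3) * j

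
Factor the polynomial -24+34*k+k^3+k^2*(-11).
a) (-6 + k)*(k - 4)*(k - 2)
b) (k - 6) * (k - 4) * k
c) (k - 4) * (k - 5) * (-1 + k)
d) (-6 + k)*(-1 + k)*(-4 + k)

We need to factor -24+34*k+k^3+k^2*(-11).
The factored form is (-6 + k)*(-1 + k)*(-4 + k).
d) (-6 + k)*(-1 + k)*(-4 + k)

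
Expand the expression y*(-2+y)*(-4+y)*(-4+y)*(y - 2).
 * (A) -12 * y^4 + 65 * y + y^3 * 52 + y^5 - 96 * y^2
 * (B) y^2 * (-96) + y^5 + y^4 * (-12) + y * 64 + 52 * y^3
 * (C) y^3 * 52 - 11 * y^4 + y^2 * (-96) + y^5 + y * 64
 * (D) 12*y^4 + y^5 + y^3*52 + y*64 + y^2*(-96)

Expanding y*(-2+y)*(-4+y)*(-4+y)*(y - 2):
= y^2 * (-96) + y^5 + y^4 * (-12) + y * 64 + 52 * y^3
B) y^2 * (-96) + y^5 + y^4 * (-12) + y * 64 + 52 * y^3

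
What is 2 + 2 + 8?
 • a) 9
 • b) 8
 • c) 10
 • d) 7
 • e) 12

First: 2 + 2 = 4
Then: 4 + 8 = 12
e) 12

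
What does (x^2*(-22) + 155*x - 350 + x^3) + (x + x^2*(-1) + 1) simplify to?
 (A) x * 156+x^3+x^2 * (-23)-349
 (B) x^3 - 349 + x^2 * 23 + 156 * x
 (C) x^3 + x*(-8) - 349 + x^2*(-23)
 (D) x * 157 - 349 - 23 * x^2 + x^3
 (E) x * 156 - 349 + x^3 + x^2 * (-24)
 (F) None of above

Adding the polynomials and combining like terms:
(x^2*(-22) + 155*x - 350 + x^3) + (x + x^2*(-1) + 1)
= x * 156+x^3+x^2 * (-23)-349
A) x * 156+x^3+x^2 * (-23)-349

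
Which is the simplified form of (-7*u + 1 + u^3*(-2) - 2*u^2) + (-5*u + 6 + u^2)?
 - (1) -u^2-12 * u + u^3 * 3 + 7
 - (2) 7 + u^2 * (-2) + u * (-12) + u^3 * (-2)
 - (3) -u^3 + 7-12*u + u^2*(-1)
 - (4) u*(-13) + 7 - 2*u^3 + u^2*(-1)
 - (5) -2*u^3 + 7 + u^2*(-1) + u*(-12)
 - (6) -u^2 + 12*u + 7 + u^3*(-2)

Adding the polynomials and combining like terms:
(-7*u + 1 + u^3*(-2) - 2*u^2) + (-5*u + 6 + u^2)
= -2*u^3 + 7 + u^2*(-1) + u*(-12)
5) -2*u^3 + 7 + u^2*(-1) + u*(-12)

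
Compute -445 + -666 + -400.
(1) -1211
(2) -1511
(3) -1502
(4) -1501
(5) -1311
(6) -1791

First: -445 + -666 = -1111
Then: -1111 + -400 = -1511
2) -1511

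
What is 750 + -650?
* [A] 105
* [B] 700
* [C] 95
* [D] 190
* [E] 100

750 + -650 = 100
E) 100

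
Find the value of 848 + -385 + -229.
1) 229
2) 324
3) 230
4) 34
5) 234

First: 848 + -385 = 463
Then: 463 + -229 = 234
5) 234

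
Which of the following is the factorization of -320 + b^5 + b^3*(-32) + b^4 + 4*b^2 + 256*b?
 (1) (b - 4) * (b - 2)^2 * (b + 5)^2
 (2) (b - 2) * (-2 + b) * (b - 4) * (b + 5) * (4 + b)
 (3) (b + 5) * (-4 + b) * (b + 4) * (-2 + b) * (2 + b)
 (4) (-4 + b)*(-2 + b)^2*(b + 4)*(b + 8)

We need to factor -320 + b^5 + b^3*(-32) + b^4 + 4*b^2 + 256*b.
The factored form is (b - 2) * (-2 + b) * (b - 4) * (b + 5) * (4 + b).
2) (b - 2) * (-2 + b) * (b - 4) * (b + 5) * (4 + b)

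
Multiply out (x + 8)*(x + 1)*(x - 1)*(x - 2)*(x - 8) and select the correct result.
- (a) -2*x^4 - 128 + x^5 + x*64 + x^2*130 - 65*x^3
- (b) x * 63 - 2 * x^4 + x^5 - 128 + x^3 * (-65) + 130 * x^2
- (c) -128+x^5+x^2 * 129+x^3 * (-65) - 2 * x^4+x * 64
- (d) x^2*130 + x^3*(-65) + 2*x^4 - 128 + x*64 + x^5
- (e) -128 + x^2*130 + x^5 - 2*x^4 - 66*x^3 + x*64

Expanding (x + 8)*(x + 1)*(x - 1)*(x - 2)*(x - 8):
= -2*x^4 - 128 + x^5 + x*64 + x^2*130 - 65*x^3
a) -2*x^4 - 128 + x^5 + x*64 + x^2*130 - 65*x^3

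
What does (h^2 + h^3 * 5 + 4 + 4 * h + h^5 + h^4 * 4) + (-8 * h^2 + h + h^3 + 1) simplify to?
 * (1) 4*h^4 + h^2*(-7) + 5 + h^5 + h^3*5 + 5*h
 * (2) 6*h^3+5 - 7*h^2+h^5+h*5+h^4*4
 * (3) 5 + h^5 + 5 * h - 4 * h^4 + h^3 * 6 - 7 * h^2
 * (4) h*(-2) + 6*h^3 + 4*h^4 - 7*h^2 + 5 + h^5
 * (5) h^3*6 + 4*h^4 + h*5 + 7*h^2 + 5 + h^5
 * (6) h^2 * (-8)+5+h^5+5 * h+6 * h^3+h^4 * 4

Adding the polynomials and combining like terms:
(h^2 + h^3*5 + 4 + 4*h + h^5 + h^4*4) + (-8*h^2 + h + h^3 + 1)
= 6*h^3+5 - 7*h^2+h^5+h*5+h^4*4
2) 6*h^3+5 - 7*h^2+h^5+h*5+h^4*4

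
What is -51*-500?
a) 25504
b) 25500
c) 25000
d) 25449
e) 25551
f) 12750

-51 * -500 = 25500
b) 25500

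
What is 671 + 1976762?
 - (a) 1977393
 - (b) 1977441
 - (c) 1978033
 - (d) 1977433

671 + 1976762 = 1977433
d) 1977433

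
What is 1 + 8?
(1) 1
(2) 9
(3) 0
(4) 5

1 + 8 = 9
2) 9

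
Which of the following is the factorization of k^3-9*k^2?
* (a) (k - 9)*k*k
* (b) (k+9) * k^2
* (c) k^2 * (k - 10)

We need to factor k^3-9*k^2.
The factored form is (k - 9)*k*k.
a) (k - 9)*k*k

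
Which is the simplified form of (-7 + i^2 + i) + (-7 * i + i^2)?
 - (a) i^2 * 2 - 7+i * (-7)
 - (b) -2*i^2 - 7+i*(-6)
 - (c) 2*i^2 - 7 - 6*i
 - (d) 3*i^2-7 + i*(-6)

Adding the polynomials and combining like terms:
(-7 + i^2 + i) + (-7*i + i^2)
= 2*i^2 - 7 - 6*i
c) 2*i^2 - 7 - 6*i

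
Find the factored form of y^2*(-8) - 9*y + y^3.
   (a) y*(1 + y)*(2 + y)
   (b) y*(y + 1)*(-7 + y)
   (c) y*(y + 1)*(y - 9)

We need to factor y^2*(-8) - 9*y + y^3.
The factored form is y*(y + 1)*(y - 9).
c) y*(y + 1)*(y - 9)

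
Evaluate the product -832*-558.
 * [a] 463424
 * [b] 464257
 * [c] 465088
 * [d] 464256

-832 * -558 = 464256
d) 464256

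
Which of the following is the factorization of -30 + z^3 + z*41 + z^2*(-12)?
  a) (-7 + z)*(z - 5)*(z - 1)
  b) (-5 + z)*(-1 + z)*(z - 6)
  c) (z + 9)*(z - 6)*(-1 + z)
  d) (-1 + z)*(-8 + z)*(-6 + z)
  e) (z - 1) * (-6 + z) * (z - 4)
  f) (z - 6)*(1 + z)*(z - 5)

We need to factor -30 + z^3 + z*41 + z^2*(-12).
The factored form is (-5 + z)*(-1 + z)*(z - 6).
b) (-5 + z)*(-1 + z)*(z - 6)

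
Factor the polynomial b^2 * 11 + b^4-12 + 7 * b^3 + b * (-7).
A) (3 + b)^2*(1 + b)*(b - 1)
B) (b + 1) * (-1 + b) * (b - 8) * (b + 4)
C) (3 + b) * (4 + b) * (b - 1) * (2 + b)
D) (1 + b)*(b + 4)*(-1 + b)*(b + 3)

We need to factor b^2 * 11 + b^4-12 + 7 * b^3 + b * (-7).
The factored form is (1 + b)*(b + 4)*(-1 + b)*(b + 3).
D) (1 + b)*(b + 4)*(-1 + b)*(b + 3)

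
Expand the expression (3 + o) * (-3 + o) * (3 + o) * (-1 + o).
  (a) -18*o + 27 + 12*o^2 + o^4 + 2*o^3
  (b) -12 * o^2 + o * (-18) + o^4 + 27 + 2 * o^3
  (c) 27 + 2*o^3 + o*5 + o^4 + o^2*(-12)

Expanding (3 + o) * (-3 + o) * (3 + o) * (-1 + o):
= -12 * o^2 + o * (-18) + o^4 + 27 + 2 * o^3
b) -12 * o^2 + o * (-18) + o^4 + 27 + 2 * o^3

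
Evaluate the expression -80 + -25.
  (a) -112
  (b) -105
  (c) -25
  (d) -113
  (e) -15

-80 + -25 = -105
b) -105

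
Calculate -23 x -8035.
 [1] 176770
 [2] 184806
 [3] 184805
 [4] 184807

-23 * -8035 = 184805
3) 184805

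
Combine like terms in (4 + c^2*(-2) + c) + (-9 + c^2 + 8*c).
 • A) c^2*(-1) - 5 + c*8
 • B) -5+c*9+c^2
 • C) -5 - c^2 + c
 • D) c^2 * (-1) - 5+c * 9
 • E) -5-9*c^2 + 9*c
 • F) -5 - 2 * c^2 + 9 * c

Adding the polynomials and combining like terms:
(4 + c^2*(-2) + c) + (-9 + c^2 + 8*c)
= c^2 * (-1) - 5+c * 9
D) c^2 * (-1) - 5+c * 9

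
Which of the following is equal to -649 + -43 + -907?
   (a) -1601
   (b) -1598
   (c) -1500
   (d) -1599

First: -649 + -43 = -692
Then: -692 + -907 = -1599
d) -1599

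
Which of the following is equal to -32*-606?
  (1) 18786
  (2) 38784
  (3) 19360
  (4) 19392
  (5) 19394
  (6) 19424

-32 * -606 = 19392
4) 19392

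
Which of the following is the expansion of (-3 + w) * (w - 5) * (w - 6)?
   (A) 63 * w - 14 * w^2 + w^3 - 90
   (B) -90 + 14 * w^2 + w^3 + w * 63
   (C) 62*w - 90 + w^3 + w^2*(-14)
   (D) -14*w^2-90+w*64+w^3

Expanding (-3 + w) * (w - 5) * (w - 6):
= 63 * w - 14 * w^2 + w^3 - 90
A) 63 * w - 14 * w^2 + w^3 - 90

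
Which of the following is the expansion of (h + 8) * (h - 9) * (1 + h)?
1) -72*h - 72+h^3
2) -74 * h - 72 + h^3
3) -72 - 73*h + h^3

Expanding (h + 8) * (h - 9) * (1 + h):
= -72 - 73*h + h^3
3) -72 - 73*h + h^3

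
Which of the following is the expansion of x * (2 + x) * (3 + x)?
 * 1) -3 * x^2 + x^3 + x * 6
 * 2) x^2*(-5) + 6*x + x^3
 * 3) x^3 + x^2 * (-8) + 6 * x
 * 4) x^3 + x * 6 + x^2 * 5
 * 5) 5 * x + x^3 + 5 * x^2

Expanding x * (2 + x) * (3 + x):
= x^3 + x * 6 + x^2 * 5
4) x^3 + x * 6 + x^2 * 5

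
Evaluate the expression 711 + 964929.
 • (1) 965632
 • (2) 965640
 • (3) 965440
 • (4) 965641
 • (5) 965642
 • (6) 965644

711 + 964929 = 965640
2) 965640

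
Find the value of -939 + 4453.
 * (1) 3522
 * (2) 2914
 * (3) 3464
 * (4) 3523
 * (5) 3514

-939 + 4453 = 3514
5) 3514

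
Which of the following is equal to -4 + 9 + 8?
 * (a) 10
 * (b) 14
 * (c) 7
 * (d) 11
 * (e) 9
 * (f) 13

First: -4 + 9 = 5
Then: 5 + 8 = 13
f) 13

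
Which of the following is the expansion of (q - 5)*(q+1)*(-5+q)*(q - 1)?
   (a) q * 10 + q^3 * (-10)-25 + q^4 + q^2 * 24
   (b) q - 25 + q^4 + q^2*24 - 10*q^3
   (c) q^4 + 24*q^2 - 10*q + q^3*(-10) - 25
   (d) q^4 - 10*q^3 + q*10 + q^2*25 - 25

Expanding (q - 5)*(q+1)*(-5+q)*(q - 1):
= q * 10 + q^3 * (-10)-25 + q^4 + q^2 * 24
a) q * 10 + q^3 * (-10)-25 + q^4 + q^2 * 24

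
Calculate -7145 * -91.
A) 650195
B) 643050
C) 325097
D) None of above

-7145 * -91 = 650195
A) 650195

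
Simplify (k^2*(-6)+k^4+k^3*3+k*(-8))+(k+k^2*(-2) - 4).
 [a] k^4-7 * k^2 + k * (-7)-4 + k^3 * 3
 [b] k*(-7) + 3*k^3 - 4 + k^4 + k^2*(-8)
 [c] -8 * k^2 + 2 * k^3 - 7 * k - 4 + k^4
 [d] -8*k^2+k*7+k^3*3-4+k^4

Adding the polynomials and combining like terms:
(k^2*(-6) + k^4 + k^3*3 + k*(-8)) + (k + k^2*(-2) - 4)
= k*(-7) + 3*k^3 - 4 + k^4 + k^2*(-8)
b) k*(-7) + 3*k^3 - 4 + k^4 + k^2*(-8)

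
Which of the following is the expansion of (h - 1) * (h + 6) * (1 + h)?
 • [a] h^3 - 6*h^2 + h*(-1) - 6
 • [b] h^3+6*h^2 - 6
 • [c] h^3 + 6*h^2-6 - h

Expanding (h - 1) * (h + 6) * (1 + h):
= h^3 + 6*h^2-6 - h
c) h^3 + 6*h^2-6 - h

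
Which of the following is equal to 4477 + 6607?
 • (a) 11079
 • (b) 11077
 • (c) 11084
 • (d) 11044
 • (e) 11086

4477 + 6607 = 11084
c) 11084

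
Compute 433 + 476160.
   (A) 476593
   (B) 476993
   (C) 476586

433 + 476160 = 476593
A) 476593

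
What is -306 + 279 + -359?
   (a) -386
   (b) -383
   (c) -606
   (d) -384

First: -306 + 279 = -27
Then: -27 + -359 = -386
a) -386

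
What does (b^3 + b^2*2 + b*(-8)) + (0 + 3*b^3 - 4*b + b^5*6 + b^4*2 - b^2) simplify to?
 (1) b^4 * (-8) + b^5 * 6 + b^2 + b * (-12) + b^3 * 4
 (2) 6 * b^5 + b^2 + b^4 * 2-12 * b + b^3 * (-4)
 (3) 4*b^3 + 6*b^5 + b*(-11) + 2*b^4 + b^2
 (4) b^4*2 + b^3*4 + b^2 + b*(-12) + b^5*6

Adding the polynomials and combining like terms:
(b^3 + b^2*2 + b*(-8)) + (0 + 3*b^3 - 4*b + b^5*6 + b^4*2 - b^2)
= b^4*2 + b^3*4 + b^2 + b*(-12) + b^5*6
4) b^4*2 + b^3*4 + b^2 + b*(-12) + b^5*6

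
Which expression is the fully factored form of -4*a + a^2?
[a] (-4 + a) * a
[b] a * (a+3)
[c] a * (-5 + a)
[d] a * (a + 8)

We need to factor -4*a + a^2.
The factored form is (-4 + a) * a.
a) (-4 + a) * a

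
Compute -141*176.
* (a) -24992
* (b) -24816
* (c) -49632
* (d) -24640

-141 * 176 = -24816
b) -24816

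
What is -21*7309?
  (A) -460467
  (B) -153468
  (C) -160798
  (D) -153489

-21 * 7309 = -153489
D) -153489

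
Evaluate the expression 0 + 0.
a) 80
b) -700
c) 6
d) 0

0 + 0 = 0
d) 0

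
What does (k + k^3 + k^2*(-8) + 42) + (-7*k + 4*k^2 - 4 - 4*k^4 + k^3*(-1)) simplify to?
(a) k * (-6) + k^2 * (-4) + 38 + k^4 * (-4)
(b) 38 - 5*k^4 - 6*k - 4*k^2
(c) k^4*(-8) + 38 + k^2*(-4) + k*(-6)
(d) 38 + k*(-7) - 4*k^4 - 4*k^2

Adding the polynomials and combining like terms:
(k + k^3 + k^2*(-8) + 42) + (-7*k + 4*k^2 - 4 - 4*k^4 + k^3*(-1))
= k * (-6) + k^2 * (-4) + 38 + k^4 * (-4)
a) k * (-6) + k^2 * (-4) + 38 + k^4 * (-4)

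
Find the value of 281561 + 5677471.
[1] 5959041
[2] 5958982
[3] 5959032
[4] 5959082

281561 + 5677471 = 5959032
3) 5959032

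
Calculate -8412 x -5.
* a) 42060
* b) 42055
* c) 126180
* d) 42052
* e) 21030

-8412 * -5 = 42060
a) 42060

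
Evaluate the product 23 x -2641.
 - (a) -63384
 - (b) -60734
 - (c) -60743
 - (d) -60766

23 * -2641 = -60743
c) -60743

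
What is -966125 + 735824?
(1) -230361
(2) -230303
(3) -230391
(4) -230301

-966125 + 735824 = -230301
4) -230301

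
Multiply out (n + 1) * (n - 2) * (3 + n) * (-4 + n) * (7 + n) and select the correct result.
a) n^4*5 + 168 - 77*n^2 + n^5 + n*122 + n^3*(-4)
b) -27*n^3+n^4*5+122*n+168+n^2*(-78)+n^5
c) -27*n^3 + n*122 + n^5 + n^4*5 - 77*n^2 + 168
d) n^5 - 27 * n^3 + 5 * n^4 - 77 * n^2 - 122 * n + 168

Expanding (n + 1) * (n - 2) * (3 + n) * (-4 + n) * (7 + n):
= -27*n^3 + n*122 + n^5 + n^4*5 - 77*n^2 + 168
c) -27*n^3 + n*122 + n^5 + n^4*5 - 77*n^2 + 168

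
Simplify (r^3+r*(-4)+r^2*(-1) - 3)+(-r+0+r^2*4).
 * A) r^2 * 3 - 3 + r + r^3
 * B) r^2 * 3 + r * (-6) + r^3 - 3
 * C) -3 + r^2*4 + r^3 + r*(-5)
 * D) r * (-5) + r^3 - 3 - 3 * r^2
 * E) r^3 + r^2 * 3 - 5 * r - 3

Adding the polynomials and combining like terms:
(r^3 + r*(-4) + r^2*(-1) - 3) + (-r + 0 + r^2*4)
= r^3 + r^2 * 3 - 5 * r - 3
E) r^3 + r^2 * 3 - 5 * r - 3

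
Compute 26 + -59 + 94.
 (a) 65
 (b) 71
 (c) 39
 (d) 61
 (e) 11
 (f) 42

First: 26 + -59 = -33
Then: -33 + 94 = 61
d) 61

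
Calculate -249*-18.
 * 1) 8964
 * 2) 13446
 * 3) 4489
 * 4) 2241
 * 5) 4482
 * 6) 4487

-249 * -18 = 4482
5) 4482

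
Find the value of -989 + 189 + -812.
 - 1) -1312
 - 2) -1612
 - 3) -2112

First: -989 + 189 = -800
Then: -800 + -812 = -1612
2) -1612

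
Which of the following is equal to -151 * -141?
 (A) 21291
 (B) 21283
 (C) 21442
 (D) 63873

-151 * -141 = 21291
A) 21291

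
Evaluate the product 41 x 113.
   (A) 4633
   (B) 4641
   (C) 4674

41 * 113 = 4633
A) 4633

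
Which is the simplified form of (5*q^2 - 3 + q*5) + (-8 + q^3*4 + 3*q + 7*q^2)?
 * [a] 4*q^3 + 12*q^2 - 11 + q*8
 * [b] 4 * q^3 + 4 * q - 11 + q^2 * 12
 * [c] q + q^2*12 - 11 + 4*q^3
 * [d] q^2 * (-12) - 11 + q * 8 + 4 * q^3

Adding the polynomials and combining like terms:
(5*q^2 - 3 + q*5) + (-8 + q^3*4 + 3*q + 7*q^2)
= 4*q^3 + 12*q^2 - 11 + q*8
a) 4*q^3 + 12*q^2 - 11 + q*8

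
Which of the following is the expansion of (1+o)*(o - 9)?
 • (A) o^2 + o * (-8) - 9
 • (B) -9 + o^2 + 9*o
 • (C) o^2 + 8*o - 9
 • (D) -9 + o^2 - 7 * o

Expanding (1+o)*(o - 9):
= o^2 + o * (-8) - 9
A) o^2 + o * (-8) - 9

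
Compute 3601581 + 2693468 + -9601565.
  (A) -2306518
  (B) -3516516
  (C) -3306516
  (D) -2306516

First: 3601581 + 2693468 = 6295049
Then: 6295049 + -9601565 = -3306516
C) -3306516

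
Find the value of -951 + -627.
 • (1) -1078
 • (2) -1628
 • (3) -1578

-951 + -627 = -1578
3) -1578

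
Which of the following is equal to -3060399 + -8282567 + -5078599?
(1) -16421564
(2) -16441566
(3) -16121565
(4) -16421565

First: -3060399 + -8282567 = -11342966
Then: -11342966 + -5078599 = -16421565
4) -16421565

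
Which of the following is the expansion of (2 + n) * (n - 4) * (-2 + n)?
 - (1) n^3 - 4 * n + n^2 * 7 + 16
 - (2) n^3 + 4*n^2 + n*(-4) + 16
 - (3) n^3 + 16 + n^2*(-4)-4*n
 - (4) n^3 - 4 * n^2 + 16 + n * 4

Expanding (2 + n) * (n - 4) * (-2 + n):
= n^3 + 16 + n^2*(-4)-4*n
3) n^3 + 16 + n^2*(-4)-4*n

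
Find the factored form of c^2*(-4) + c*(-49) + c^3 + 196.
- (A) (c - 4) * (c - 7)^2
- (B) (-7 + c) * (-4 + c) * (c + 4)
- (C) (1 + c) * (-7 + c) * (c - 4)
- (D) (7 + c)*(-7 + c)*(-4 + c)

We need to factor c^2*(-4) + c*(-49) + c^3 + 196.
The factored form is (7 + c)*(-7 + c)*(-4 + c).
D) (7 + c)*(-7 + c)*(-4 + c)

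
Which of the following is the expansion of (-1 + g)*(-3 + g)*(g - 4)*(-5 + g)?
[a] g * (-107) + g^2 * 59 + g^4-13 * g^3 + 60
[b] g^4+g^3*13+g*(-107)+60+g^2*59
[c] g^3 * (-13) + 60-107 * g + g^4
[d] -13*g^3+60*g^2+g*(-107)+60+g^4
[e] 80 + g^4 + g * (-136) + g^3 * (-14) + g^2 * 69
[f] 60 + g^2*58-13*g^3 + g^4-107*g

Expanding (-1 + g)*(-3 + g)*(g - 4)*(-5 + g):
= g * (-107) + g^2 * 59 + g^4-13 * g^3 + 60
a) g * (-107) + g^2 * 59 + g^4-13 * g^3 + 60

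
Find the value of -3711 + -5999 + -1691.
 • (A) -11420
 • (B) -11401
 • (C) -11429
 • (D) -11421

First: -3711 + -5999 = -9710
Then: -9710 + -1691 = -11401
B) -11401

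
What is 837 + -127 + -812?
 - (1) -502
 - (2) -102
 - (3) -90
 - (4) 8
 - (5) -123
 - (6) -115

First: 837 + -127 = 710
Then: 710 + -812 = -102
2) -102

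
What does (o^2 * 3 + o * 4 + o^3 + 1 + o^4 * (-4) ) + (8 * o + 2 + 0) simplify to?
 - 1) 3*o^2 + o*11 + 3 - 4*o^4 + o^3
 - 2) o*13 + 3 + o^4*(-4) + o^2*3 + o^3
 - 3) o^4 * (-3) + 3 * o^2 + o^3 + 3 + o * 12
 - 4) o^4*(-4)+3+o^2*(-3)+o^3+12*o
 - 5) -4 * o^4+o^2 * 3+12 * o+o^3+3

Adding the polynomials and combining like terms:
(o^2*3 + o*4 + o^3 + 1 + o^4*(-4)) + (8*o + 2 + 0)
= -4 * o^4+o^2 * 3+12 * o+o^3+3
5) -4 * o^4+o^2 * 3+12 * o+o^3+3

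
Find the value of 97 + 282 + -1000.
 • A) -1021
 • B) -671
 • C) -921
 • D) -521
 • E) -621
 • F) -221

First: 97 + 282 = 379
Then: 379 + -1000 = -621
E) -621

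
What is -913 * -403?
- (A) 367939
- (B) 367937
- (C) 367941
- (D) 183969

-913 * -403 = 367939
A) 367939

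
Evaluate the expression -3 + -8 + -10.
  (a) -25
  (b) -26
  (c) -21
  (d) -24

First: -3 + -8 = -11
Then: -11 + -10 = -21
c) -21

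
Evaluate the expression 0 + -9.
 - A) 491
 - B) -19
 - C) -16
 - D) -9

0 + -9 = -9
D) -9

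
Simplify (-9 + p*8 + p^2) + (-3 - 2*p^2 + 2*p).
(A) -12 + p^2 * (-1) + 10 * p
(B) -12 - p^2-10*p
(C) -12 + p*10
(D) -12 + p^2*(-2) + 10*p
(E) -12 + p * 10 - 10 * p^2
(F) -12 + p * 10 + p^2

Adding the polynomials and combining like terms:
(-9 + p*8 + p^2) + (-3 - 2*p^2 + 2*p)
= -12 + p^2 * (-1) + 10 * p
A) -12 + p^2 * (-1) + 10 * p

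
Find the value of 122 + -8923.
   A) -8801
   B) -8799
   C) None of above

122 + -8923 = -8801
A) -8801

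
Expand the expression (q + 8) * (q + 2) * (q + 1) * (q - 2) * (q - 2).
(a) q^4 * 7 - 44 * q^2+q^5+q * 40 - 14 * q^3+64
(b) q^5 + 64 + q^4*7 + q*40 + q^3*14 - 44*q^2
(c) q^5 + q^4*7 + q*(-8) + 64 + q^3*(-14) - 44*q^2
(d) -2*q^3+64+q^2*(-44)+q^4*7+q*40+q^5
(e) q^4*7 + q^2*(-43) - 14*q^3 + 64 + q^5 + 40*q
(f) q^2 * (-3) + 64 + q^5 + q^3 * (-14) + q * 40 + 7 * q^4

Expanding (q + 8) * (q + 2) * (q + 1) * (q - 2) * (q - 2):
= q^4 * 7 - 44 * q^2+q^5+q * 40 - 14 * q^3+64
a) q^4 * 7 - 44 * q^2+q^5+q * 40 - 14 * q^3+64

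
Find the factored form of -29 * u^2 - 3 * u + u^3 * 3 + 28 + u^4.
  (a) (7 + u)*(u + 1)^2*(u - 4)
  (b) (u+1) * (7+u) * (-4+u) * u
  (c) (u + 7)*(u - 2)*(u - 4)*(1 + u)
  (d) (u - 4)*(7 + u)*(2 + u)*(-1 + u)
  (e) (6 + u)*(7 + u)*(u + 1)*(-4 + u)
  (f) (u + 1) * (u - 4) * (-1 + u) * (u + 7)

We need to factor -29 * u^2 - 3 * u + u^3 * 3 + 28 + u^4.
The factored form is (u + 1) * (u - 4) * (-1 + u) * (u + 7).
f) (u + 1) * (u - 4) * (-1 + u) * (u + 7)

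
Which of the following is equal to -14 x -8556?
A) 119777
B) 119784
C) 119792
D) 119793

-14 * -8556 = 119784
B) 119784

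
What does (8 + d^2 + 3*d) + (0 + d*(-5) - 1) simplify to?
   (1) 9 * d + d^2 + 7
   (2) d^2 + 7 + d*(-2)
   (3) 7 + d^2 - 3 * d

Adding the polynomials and combining like terms:
(8 + d^2 + 3*d) + (0 + d*(-5) - 1)
= d^2 + 7 + d*(-2)
2) d^2 + 7 + d*(-2)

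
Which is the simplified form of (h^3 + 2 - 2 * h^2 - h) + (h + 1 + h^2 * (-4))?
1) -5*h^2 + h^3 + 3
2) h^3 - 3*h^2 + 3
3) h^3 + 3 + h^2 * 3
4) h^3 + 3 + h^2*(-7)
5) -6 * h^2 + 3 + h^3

Adding the polynomials and combining like terms:
(h^3 + 2 - 2*h^2 - h) + (h + 1 + h^2*(-4))
= -6 * h^2 + 3 + h^3
5) -6 * h^2 + 3 + h^3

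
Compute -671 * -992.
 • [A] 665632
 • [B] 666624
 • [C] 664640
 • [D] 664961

-671 * -992 = 665632
A) 665632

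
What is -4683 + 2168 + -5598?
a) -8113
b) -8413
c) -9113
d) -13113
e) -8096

First: -4683 + 2168 = -2515
Then: -2515 + -5598 = -8113
a) -8113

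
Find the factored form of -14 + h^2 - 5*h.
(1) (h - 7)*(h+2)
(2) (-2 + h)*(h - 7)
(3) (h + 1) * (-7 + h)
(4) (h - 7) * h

We need to factor -14 + h^2 - 5*h.
The factored form is (h - 7)*(h+2).
1) (h - 7)*(h+2)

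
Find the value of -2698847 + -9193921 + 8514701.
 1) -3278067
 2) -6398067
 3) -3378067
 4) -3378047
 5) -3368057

First: -2698847 + -9193921 = -11892768
Then: -11892768 + 8514701 = -3378067
3) -3378067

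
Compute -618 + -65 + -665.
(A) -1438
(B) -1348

First: -618 + -65 = -683
Then: -683 + -665 = -1348
B) -1348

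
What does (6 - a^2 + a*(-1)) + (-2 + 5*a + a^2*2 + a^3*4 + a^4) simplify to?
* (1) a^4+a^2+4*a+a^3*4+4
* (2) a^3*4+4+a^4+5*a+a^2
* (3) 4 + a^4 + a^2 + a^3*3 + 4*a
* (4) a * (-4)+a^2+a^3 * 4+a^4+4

Adding the polynomials and combining like terms:
(6 - a^2 + a*(-1)) + (-2 + 5*a + a^2*2 + a^3*4 + a^4)
= a^4+a^2+4*a+a^3*4+4
1) a^4+a^2+4*a+a^3*4+4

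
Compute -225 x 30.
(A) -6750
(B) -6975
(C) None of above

-225 * 30 = -6750
A) -6750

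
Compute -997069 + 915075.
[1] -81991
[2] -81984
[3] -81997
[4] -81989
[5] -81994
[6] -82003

-997069 + 915075 = -81994
5) -81994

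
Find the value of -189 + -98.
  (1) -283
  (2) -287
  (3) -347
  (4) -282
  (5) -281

-189 + -98 = -287
2) -287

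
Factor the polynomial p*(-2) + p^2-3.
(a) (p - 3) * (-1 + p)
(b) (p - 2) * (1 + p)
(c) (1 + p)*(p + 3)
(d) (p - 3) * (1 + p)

We need to factor p*(-2) + p^2-3.
The factored form is (p - 3) * (1 + p).
d) (p - 3) * (1 + p)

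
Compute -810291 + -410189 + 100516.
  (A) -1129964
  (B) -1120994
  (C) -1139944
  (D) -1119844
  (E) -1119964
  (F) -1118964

First: -810291 + -410189 = -1220480
Then: -1220480 + 100516 = -1119964
E) -1119964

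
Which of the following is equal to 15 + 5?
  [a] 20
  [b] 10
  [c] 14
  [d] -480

15 + 5 = 20
a) 20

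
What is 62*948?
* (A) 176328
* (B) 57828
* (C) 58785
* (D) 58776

62 * 948 = 58776
D) 58776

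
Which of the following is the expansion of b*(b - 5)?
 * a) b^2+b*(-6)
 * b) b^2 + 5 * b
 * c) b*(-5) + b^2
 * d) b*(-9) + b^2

Expanding b*(b - 5):
= b*(-5) + b^2
c) b*(-5) + b^2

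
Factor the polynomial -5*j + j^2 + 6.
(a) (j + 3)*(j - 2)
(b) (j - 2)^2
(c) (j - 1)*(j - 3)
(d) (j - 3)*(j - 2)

We need to factor -5*j + j^2 + 6.
The factored form is (j - 3)*(j - 2).
d) (j - 3)*(j - 2)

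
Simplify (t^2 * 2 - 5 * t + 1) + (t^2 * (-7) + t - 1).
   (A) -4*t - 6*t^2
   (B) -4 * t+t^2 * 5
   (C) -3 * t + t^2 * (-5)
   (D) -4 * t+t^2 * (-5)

Adding the polynomials and combining like terms:
(t^2*2 - 5*t + 1) + (t^2*(-7) + t - 1)
= -4 * t+t^2 * (-5)
D) -4 * t+t^2 * (-5)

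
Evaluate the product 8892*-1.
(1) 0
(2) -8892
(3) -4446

8892 * -1 = -8892
2) -8892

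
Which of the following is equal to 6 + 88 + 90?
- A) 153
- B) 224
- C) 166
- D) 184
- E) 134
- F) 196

First: 6 + 88 = 94
Then: 94 + 90 = 184
D) 184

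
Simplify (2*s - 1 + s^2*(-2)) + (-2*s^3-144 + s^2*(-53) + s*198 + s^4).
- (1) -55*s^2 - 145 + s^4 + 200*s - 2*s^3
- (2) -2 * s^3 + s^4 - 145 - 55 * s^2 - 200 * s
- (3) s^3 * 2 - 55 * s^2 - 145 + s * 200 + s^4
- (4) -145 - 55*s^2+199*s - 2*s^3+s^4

Adding the polynomials and combining like terms:
(2*s - 1 + s^2*(-2)) + (-2*s^3 - 144 + s^2*(-53) + s*198 + s^4)
= -55*s^2 - 145 + s^4 + 200*s - 2*s^3
1) -55*s^2 - 145 + s^4 + 200*s - 2*s^3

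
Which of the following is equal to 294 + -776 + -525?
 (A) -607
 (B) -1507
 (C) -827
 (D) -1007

First: 294 + -776 = -482
Then: -482 + -525 = -1007
D) -1007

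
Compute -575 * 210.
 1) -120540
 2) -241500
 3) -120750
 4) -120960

-575 * 210 = -120750
3) -120750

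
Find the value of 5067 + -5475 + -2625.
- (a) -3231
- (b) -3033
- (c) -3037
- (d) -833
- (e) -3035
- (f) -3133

First: 5067 + -5475 = -408
Then: -408 + -2625 = -3033
b) -3033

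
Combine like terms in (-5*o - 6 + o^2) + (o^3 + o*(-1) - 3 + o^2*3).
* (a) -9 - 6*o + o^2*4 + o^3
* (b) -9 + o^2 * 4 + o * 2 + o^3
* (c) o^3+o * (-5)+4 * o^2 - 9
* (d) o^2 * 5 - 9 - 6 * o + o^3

Adding the polynomials and combining like terms:
(-5*o - 6 + o^2) + (o^3 + o*(-1) - 3 + o^2*3)
= -9 - 6*o + o^2*4 + o^3
a) -9 - 6*o + o^2*4 + o^3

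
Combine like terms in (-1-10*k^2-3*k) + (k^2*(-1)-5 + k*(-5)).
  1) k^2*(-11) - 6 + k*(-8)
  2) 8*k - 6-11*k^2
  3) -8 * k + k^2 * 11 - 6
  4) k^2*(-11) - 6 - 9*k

Adding the polynomials and combining like terms:
(-1 - 10*k^2 - 3*k) + (k^2*(-1) - 5 + k*(-5))
= k^2*(-11) - 6 + k*(-8)
1) k^2*(-11) - 6 + k*(-8)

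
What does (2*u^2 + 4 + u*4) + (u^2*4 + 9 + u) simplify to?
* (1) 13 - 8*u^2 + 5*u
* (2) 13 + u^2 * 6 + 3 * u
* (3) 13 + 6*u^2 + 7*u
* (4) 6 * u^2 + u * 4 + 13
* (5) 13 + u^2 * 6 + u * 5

Adding the polynomials and combining like terms:
(2*u^2 + 4 + u*4) + (u^2*4 + 9 + u)
= 13 + u^2 * 6 + u * 5
5) 13 + u^2 * 6 + u * 5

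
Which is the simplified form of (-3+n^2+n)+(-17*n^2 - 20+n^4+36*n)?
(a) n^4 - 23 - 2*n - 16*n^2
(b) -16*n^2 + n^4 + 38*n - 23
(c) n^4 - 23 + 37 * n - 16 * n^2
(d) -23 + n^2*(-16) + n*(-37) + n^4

Adding the polynomials and combining like terms:
(-3 + n^2 + n) + (-17*n^2 - 20 + n^4 + 36*n)
= n^4 - 23 + 37 * n - 16 * n^2
c) n^4 - 23 + 37 * n - 16 * n^2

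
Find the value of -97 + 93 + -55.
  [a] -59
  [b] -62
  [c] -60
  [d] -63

First: -97 + 93 = -4
Then: -4 + -55 = -59
a) -59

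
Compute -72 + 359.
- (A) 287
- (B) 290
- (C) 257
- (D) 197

-72 + 359 = 287
A) 287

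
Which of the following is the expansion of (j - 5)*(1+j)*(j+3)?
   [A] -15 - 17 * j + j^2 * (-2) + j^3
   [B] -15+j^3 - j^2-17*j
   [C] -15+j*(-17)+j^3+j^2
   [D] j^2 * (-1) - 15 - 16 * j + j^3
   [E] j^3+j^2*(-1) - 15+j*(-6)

Expanding (j - 5)*(1+j)*(j+3):
= -15+j^3 - j^2-17*j
B) -15+j^3 - j^2-17*j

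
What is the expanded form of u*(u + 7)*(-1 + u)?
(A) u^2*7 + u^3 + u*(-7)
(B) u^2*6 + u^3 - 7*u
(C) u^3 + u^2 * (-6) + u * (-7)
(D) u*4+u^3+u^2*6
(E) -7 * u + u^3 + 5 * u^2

Expanding u*(u + 7)*(-1 + u):
= u^2*6 + u^3 - 7*u
B) u^2*6 + u^3 - 7*u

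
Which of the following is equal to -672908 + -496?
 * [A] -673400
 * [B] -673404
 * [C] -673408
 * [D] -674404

-672908 + -496 = -673404
B) -673404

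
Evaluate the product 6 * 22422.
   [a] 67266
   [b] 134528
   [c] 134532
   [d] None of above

6 * 22422 = 134532
c) 134532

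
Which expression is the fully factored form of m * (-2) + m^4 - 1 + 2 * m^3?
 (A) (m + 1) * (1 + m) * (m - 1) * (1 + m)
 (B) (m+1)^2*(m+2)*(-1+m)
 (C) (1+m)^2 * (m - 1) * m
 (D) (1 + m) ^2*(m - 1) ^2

We need to factor m * (-2) + m^4 - 1 + 2 * m^3.
The factored form is (m + 1) * (1 + m) * (m - 1) * (1 + m).
A) (m + 1) * (1 + m) * (m - 1) * (1 + m)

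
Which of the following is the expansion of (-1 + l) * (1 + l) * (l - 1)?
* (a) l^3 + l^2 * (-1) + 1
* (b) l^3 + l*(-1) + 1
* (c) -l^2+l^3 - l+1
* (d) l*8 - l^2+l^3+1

Expanding (-1 + l) * (1 + l) * (l - 1):
= -l^2+l^3 - l+1
c) -l^2+l^3 - l+1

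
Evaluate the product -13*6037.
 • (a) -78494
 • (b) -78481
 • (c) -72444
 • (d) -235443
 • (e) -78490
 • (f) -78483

-13 * 6037 = -78481
b) -78481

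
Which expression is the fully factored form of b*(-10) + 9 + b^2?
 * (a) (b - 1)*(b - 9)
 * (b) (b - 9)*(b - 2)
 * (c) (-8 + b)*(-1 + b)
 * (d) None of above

We need to factor b*(-10) + 9 + b^2.
The factored form is (b - 1)*(b - 9).
a) (b - 1)*(b - 9)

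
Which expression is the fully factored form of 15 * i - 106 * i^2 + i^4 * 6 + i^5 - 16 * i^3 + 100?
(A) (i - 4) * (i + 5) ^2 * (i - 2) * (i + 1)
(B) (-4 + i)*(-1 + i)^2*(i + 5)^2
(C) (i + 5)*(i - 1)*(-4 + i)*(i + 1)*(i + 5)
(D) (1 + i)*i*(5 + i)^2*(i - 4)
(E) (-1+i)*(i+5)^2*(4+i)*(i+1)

We need to factor 15 * i - 106 * i^2 + i^4 * 6 + i^5 - 16 * i^3 + 100.
The factored form is (i + 5)*(i - 1)*(-4 + i)*(i + 1)*(i + 5).
C) (i + 5)*(i - 1)*(-4 + i)*(i + 1)*(i + 5)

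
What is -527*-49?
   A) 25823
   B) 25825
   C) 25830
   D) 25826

-527 * -49 = 25823
A) 25823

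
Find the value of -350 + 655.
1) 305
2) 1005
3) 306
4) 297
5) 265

-350 + 655 = 305
1) 305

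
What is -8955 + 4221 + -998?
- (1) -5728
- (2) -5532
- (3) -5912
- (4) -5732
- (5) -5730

First: -8955 + 4221 = -4734
Then: -4734 + -998 = -5732
4) -5732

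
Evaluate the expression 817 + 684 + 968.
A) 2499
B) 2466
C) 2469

First: 817 + 684 = 1501
Then: 1501 + 968 = 2469
C) 2469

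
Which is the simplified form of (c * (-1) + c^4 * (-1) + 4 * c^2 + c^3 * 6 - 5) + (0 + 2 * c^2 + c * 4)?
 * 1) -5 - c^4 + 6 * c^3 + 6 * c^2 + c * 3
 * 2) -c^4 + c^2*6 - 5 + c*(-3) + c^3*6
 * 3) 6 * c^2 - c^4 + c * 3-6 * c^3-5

Adding the polynomials and combining like terms:
(c*(-1) + c^4*(-1) + 4*c^2 + c^3*6 - 5) + (0 + 2*c^2 + c*4)
= -5 - c^4 + 6 * c^3 + 6 * c^2 + c * 3
1) -5 - c^4 + 6 * c^3 + 6 * c^2 + c * 3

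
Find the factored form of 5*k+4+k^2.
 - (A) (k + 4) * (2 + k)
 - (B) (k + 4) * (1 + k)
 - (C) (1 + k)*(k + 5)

We need to factor 5*k+4+k^2.
The factored form is (k + 4) * (1 + k).
B) (k + 4) * (1 + k)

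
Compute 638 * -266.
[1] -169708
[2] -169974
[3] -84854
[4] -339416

638 * -266 = -169708
1) -169708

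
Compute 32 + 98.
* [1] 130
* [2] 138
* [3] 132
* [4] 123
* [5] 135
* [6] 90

32 + 98 = 130
1) 130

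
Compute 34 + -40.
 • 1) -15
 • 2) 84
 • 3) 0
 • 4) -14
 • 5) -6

34 + -40 = -6
5) -6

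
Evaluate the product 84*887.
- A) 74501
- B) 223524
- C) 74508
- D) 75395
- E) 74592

84 * 887 = 74508
C) 74508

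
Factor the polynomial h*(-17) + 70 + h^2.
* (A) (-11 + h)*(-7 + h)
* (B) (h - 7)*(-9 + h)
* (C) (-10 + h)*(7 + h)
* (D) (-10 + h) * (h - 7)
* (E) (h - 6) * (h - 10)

We need to factor h*(-17) + 70 + h^2.
The factored form is (-10 + h) * (h - 7).
D) (-10 + h) * (h - 7)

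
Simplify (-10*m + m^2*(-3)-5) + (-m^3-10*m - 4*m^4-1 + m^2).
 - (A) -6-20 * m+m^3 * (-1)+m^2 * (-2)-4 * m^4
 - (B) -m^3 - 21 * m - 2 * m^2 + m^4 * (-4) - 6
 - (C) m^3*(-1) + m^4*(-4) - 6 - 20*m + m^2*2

Adding the polynomials and combining like terms:
(-10*m + m^2*(-3) - 5) + (-m^3 - 10*m - 4*m^4 - 1 + m^2)
= -6-20 * m+m^3 * (-1)+m^2 * (-2)-4 * m^4
A) -6-20 * m+m^3 * (-1)+m^2 * (-2)-4 * m^4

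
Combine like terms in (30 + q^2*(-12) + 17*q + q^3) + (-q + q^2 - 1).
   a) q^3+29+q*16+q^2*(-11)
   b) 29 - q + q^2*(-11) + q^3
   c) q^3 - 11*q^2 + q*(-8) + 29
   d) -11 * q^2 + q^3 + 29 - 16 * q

Adding the polynomials and combining like terms:
(30 + q^2*(-12) + 17*q + q^3) + (-q + q^2 - 1)
= q^3+29+q*16+q^2*(-11)
a) q^3+29+q*16+q^2*(-11)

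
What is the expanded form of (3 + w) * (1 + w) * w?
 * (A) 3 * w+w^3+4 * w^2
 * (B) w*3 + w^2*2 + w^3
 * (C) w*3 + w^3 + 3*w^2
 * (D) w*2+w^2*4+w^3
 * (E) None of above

Expanding (3 + w) * (1 + w) * w:
= 3 * w+w^3+4 * w^2
A) 3 * w+w^3+4 * w^2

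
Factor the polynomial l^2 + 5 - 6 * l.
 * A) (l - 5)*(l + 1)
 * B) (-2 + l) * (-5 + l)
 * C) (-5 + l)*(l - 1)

We need to factor l^2 + 5 - 6 * l.
The factored form is (-5 + l)*(l - 1).
C) (-5 + l)*(l - 1)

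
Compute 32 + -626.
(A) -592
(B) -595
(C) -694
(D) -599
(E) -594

32 + -626 = -594
E) -594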